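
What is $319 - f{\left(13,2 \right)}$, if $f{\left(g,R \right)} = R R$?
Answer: $315$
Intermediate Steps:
$f{\left(g,R \right)} = R^{2}$
$319 - f{\left(13,2 \right)} = 319 + \left(0 - 2^{2}\right) = 319 + \left(0 - 4\right) = 319 - 4 = 315$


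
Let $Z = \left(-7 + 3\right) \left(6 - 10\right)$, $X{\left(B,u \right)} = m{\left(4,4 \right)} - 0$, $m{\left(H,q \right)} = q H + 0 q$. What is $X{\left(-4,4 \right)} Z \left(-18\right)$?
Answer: $-4608$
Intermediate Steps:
$m{\left(H,q \right)} = H q$ ($m{\left(H,q \right)} = H q + 0 = H q$)
$X{\left(B,u \right)} = 16$ ($X{\left(B,u \right)} = 4 \cdot 4 - 0 = 16 + 0 = 16$)
$Z = 16$ ($Z = \left(-4\right) \left(-4\right) = 16$)
$X{\left(-4,4 \right)} Z \left(-18\right) = 16 \cdot 16 \left(-18\right) = 256 \left(-18\right) = -4608$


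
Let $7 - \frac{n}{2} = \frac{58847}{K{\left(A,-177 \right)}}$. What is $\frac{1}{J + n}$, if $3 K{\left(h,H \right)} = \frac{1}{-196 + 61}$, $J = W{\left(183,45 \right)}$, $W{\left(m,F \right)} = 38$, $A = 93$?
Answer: $\frac{1}{47666122} \approx 2.0979 \cdot 10^{-8}$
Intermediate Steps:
$J = 38$
$K{\left(h,H \right)} = - \frac{1}{405}$ ($K{\left(h,H \right)} = \frac{1}{3 \left(-196 + 61\right)} = \frac{1}{3 \left(-135\right)} = \frac{1}{3} \left(- \frac{1}{135}\right) = - \frac{1}{405}$)
$n = 47666084$ ($n = 14 - 2 \frac{58847}{- \frac{1}{405}} = 14 - 2 \cdot 58847 \left(-405\right) = 14 - -47666070 = 14 + 47666070 = 47666084$)
$\frac{1}{J + n} = \frac{1}{38 + 47666084} = \frac{1}{47666122}$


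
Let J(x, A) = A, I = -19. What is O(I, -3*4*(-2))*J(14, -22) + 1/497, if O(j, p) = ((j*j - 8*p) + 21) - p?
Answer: -1815043/497 ≈ -3652.0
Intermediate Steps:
O(j, p) = 21 + j² - 9*p (O(j, p) = ((j² - 8*p) + 21) - p = (21 + j² - 8*p) - p = 21 + j² - 9*p)
O(I, -3*4*(-2))*J(14, -22) + 1/497 = (21 + (-19)² - 9*(-3*4)*(-2))*(-22) + 1/497 = (21 + 361 - (-108)*(-2))*(-22) + 1/497 = (21 + 361 - 9*24)*(-22) + 1/497 = (21 + 361 - 216)*(-22) + 1/497 = 166*(-22) + 1/497 = -3652 + 1/497 = -1815043/497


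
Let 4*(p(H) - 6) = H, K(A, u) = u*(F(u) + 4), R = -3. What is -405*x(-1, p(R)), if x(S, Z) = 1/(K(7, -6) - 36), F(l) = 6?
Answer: 135/32 ≈ 4.2188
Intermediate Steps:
K(A, u) = 10*u (K(A, u) = u*(6 + 4) = u*10 = 10*u)
p(H) = 6 + H/4
x(S, Z) = -1/96 (x(S, Z) = 1/(10*(-6) - 36) = 1/(-60 - 36) = 1/(-96) = -1/96)
-405*x(-1, p(R)) = -405*(-1/96) = 135/32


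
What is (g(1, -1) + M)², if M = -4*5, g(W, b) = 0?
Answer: 400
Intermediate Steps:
M = -20
(g(1, -1) + M)² = (0 - 20)² = (-20)² = 400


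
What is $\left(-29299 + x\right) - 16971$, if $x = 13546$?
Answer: $-32724$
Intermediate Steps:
$\left(-29299 + x\right) - 16971 = \left(-29299 + 13546\right) - 16971 = -15753 - 16971 = -32724$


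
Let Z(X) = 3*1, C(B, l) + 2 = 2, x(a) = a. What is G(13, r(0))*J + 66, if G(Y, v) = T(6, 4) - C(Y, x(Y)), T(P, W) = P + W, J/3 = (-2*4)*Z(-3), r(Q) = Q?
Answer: -654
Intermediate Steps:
C(B, l) = 0 (C(B, l) = -2 + 2 = 0)
Z(X) = 3
J = -72 (J = 3*(-2*4*3) = 3*(-8*3) = 3*(-24) = -72)
G(Y, v) = 10 (G(Y, v) = (6 + 4) - 1*0 = 10 + 0 = 10)
G(13, r(0))*J + 66 = 10*(-72) + 66 = -720 + 66 = -654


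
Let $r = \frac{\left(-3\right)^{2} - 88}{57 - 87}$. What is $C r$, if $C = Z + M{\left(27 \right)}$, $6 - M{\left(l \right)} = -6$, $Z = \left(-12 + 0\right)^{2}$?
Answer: $\frac{2054}{5} \approx 410.8$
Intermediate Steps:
$Z = 144$ ($Z = \left(-12\right)^{2} = 144$)
$M{\left(l \right)} = 12$ ($M{\left(l \right)} = 6 - -6 = 6 + 6 = 12$)
$C = 156$ ($C = 144 + 12 = 156$)
$r = \frac{79}{30}$ ($r = \frac{9 - 88}{-30} = \left(-79\right) \left(- \frac{1}{30}\right) = \frac{79}{30} \approx 2.6333$)
$C r = 156 \cdot \frac{79}{30} = \frac{2054}{5}$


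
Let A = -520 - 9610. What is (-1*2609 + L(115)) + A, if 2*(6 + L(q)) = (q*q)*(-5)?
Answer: -91615/2 ≈ -45808.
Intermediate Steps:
L(q) = -6 - 5*q**2/2 (L(q) = -6 + ((q*q)*(-5))/2 = -6 + (q**2*(-5))/2 = -6 + (-5*q**2)/2 = -6 - 5*q**2/2)
A = -10130
(-1*2609 + L(115)) + A = (-1*2609 + (-6 - 5/2*115**2)) - 10130 = (-2609 + (-6 - 5/2*13225)) - 10130 = (-2609 + (-6 - 66125/2)) - 10130 = (-2609 - 66137/2) - 10130 = -71355/2 - 10130 = -91615/2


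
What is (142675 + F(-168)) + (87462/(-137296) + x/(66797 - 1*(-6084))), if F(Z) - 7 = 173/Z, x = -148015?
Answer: 1873826828892829/13133229081 ≈ 1.4268e+5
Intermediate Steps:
F(Z) = 7 + 173/Z
(142675 + F(-168)) + (87462/(-137296) + x/(66797 - 1*(-6084))) = (142675 + (7 + 173/(-168))) + (87462/(-137296) - 148015/(66797 - 1*(-6084))) = (142675 + (7 + 173*(-1/168))) + (87462*(-1/137296) - 148015/(66797 + 6084)) = (142675 + (7 - 173/168)) + (-43731/68648 - 148015/72881) = (142675 + 1003/168) + (-43731/68648 - 148015*1/72881) = 23970403/168 + (-43731/68648 - 148015/72881) = 23970403/168 - 13348092731/5003134888 = 1873826828892829/13133229081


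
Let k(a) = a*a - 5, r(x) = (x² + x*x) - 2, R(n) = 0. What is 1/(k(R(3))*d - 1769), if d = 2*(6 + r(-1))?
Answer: -1/1829 ≈ -0.00054675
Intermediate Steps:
r(x) = -2 + 2*x² (r(x) = (x² + x²) - 2 = 2*x² - 2 = -2 + 2*x²)
d = 12 (d = 2*(6 + (-2 + 2*(-1)²)) = 2*(6 + (-2 + 2*1)) = 2*(6 + (-2 + 2)) = 2*(6 + 0) = 2*6 = 12)
k(a) = -5 + a² (k(a) = a² - 5 = -5 + a²)
1/(k(R(3))*d - 1769) = 1/((-5 + 0²)*12 - 1769) = 1/((-5 + 0)*12 - 1769) = 1/(-5*12 - 1769) = 1/(-60 - 1769) = 1/(-1829) = -1/1829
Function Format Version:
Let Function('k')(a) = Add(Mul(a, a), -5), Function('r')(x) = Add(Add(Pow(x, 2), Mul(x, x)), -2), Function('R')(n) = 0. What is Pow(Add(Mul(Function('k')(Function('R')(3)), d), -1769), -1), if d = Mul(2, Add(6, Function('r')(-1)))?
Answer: Rational(-1, 1829) ≈ -0.00054675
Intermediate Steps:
Function('r')(x) = Add(-2, Mul(2, Pow(x, 2))) (Function('r')(x) = Add(Add(Pow(x, 2), Pow(x, 2)), -2) = Add(Mul(2, Pow(x, 2)), -2) = Add(-2, Mul(2, Pow(x, 2))))
d = 12 (d = Mul(2, Add(6, Add(-2, Mul(2, Pow(-1, 2))))) = Mul(2, Add(6, Add(-2, Mul(2, 1)))) = Mul(2, Add(6, Add(-2, 2))) = Mul(2, Add(6, 0)) = Mul(2, 6) = 12)
Function('k')(a) = Add(-5, Pow(a, 2)) (Function('k')(a) = Add(Pow(a, 2), -5) = Add(-5, Pow(a, 2)))
Pow(Add(Mul(Function('k')(Function('R')(3)), d), -1769), -1) = Pow(Add(Mul(Add(-5, Pow(0, 2)), 12), -1769), -1) = Pow(Add(Mul(Add(-5, 0), 12), -1769), -1) = Pow(Add(Mul(-5, 12), -1769), -1) = Pow(Add(-60, -1769), -1) = Pow(-1829, -1) = Rational(-1, 1829)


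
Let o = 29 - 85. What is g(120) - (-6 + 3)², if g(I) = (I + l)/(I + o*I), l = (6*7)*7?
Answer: -9969/1100 ≈ -9.0627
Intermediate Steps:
o = -56
l = 294 (l = 42*7 = 294)
g(I) = -(294 + I)/(55*I) (g(I) = (I + 294)/(I - 56*I) = (294 + I)/((-55*I)) = (294 + I)*(-1/(55*I)) = -(294 + I)/(55*I))
g(120) - (-6 + 3)² = (1/55)*(-294 - 1*120)/120 - (-6 + 3)² = (1/55)*(1/120)*(-294 - 120) - 1*(-3)² = (1/55)*(1/120)*(-414) - 1*9 = -69/1100 - 9 = -9969/1100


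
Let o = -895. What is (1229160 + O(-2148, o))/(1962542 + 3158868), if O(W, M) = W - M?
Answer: 1227907/5121410 ≈ 0.23976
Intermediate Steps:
(1229160 + O(-2148, o))/(1962542 + 3158868) = (1229160 + (-2148 - 1*(-895)))/(1962542 + 3158868) = (1229160 + (-2148 + 895))/5121410 = (1229160 - 1253)*(1/5121410) = 1227907*(1/5121410) = 1227907/5121410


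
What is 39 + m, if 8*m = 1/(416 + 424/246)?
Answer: 16030683/411040 ≈ 39.000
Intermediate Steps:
m = 123/411040 (m = 1/(8*(416 + 424/246)) = 1/(8*(416 + 424*(1/246))) = 1/(8*(416 + 212/123)) = 1/(8*(51380/123)) = (1/8)*(123/51380) = 123/411040 ≈ 0.00029924)
39 + m = 39 + 123/411040 = 16030683/411040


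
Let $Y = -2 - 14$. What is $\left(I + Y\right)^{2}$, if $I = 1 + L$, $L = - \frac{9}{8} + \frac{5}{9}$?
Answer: $\frac{1256641}{5184} \approx 242.41$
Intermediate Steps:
$L = - \frac{41}{72}$ ($L = \left(-9\right) \frac{1}{8} + 5 \cdot \frac{1}{9} = - \frac{9}{8} + \frac{5}{9} = - \frac{41}{72} \approx -0.56944$)
$I = \frac{31}{72}$ ($I = 1 - \frac{41}{72} = \frac{31}{72} \approx 0.43056$)
$Y = -16$ ($Y = -2 - 14 = -16$)
$\left(I + Y\right)^{2} = \left(\frac{31}{72} - 16\right)^{2} = \left(- \frac{1121}{72}\right)^{2} = \frac{1256641}{5184}$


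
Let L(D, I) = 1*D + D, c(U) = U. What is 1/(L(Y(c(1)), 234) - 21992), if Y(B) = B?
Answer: -1/21990 ≈ -4.5475e-5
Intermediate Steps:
L(D, I) = 2*D (L(D, I) = D + D = 2*D)
1/(L(Y(c(1)), 234) - 21992) = 1/(2*1 - 21992) = 1/(2 - 21992) = 1/(-21990) = -1/21990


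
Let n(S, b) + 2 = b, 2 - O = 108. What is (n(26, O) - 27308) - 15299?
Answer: -42715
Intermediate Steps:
O = -106 (O = 2 - 1*108 = 2 - 108 = -106)
n(S, b) = -2 + b
(n(26, O) - 27308) - 15299 = ((-2 - 106) - 27308) - 15299 = (-108 - 27308) - 15299 = -27416 - 15299 = -42715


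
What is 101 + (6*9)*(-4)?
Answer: -115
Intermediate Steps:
101 + (6*9)*(-4) = 101 + 54*(-4) = 101 - 216 = -115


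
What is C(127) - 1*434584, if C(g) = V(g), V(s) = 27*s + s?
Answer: -431028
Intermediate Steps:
V(s) = 28*s
C(g) = 28*g
C(127) - 1*434584 = 28*127 - 1*434584 = 3556 - 434584 = -431028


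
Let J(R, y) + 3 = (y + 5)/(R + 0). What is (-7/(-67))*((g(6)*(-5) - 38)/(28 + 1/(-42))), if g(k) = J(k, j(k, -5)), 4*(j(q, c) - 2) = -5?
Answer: -32683/314900 ≈ -0.10379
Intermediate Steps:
j(q, c) = 3/4 (j(q, c) = 2 + (1/4)*(-5) = 2 - 5/4 = 3/4)
J(R, y) = -3 + (5 + y)/R (J(R, y) = -3 + (y + 5)/(R + 0) = -3 + (5 + y)/R)
g(k) = (23/4 - 3*k)/k (g(k) = (5 + 3/4 - 3*k)/k = (23/4 - 3*k)/k)
(-7/(-67))*((g(6)*(-5) - 38)/(28 + 1/(-42))) = (-7/(-67))*(((-3 + (23/4)/6)*(-5) - 38)/(28 + 1/(-42))) = (-7*(-1)/67)*(((-3 + (23/4)*(1/6))*(-5) - 38)/(28 - 1/42)) = (-1*(-7/67))*(((-3 + 23/24)*(-5) - 38)/(1175/42)) = 7*((-49/24*(-5) - 38)*(42/1175))/67 = 7*((245/24 - 38)*(42/1175))/67 = 7*(-667/24*42/1175)/67 = (7/67)*(-4669/4700) = -32683/314900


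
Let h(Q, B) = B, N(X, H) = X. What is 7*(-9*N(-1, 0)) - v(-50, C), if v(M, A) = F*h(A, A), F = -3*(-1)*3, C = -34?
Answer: 369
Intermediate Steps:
F = 9 (F = 3*3 = 9)
v(M, A) = 9*A
7*(-9*N(-1, 0)) - v(-50, C) = 7*(-9*(-1)) - 9*(-34) = 7*9 - 1*(-306) = 63 + 306 = 369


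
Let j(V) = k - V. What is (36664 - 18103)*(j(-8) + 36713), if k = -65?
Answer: 680372016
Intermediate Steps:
j(V) = -65 - V
(36664 - 18103)*(j(-8) + 36713) = (36664 - 18103)*((-65 - 1*(-8)) + 36713) = 18561*((-65 + 8) + 36713) = 18561*(-57 + 36713) = 18561*36656 = 680372016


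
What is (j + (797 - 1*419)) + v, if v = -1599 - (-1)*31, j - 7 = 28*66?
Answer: 665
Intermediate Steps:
j = 1855 (j = 7 + 28*66 = 7 + 1848 = 1855)
v = -1568 (v = -1599 - 1*(-31) = -1599 + 31 = -1568)
(j + (797 - 1*419)) + v = (1855 + (797 - 1*419)) - 1568 = (1855 + (797 - 419)) - 1568 = (1855 + 378) - 1568 = 2233 - 1568 = 665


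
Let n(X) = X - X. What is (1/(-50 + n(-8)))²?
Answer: 1/2500 ≈ 0.00040000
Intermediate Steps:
n(X) = 0
(1/(-50 + n(-8)))² = (1/(-50 + 0))² = (1/(-50))² = (-1/50)² = 1/2500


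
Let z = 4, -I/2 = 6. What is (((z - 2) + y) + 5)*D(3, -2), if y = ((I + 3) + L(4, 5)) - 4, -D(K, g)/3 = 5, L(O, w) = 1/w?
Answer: 87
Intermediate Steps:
I = -12 (I = -2*6 = -12)
D(K, g) = -15 (D(K, g) = -3*5 = -15)
y = -64/5 (y = ((-12 + 3) + 1/5) - 4 = (-9 + 1/5) - 4 = -44/5 - 4 = -64/5 ≈ -12.800)
(((z - 2) + y) + 5)*D(3, -2) = (((4 - 2) - 64/5) + 5)*(-15) = ((2 - 64/5) + 5)*(-15) = (-54/5 + 5)*(-15) = -29/5*(-15) = 87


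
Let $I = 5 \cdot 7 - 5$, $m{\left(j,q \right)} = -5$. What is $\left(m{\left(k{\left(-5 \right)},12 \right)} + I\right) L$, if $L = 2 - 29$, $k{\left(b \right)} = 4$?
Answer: $-675$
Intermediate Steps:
$L = -27$ ($L = 2 - 29 = -27$)
$I = 30$ ($I = 35 - 5 = 30$)
$\left(m{\left(k{\left(-5 \right)},12 \right)} + I\right) L = \left(-5 + 30\right) \left(-27\right) = 25 \left(-27\right) = -675$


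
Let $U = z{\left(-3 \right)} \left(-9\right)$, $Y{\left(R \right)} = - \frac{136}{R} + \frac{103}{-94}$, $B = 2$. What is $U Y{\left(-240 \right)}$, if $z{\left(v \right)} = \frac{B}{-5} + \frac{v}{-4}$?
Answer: $\frac{7833}{4700} \approx 1.6666$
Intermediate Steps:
$z{\left(v \right)} = - \frac{2}{5} - \frac{v}{4}$ ($z{\left(v \right)} = \frac{2}{-5} + \frac{v}{-4} = 2 \left(- \frac{1}{5}\right) + v \left(- \frac{1}{4}\right) = - \frac{2}{5} - \frac{v}{4}$)
$Y{\left(R \right)} = - \frac{103}{94} - \frac{136}{R}$ ($Y{\left(R \right)} = - \frac{136}{R} + 103 \left(- \frac{1}{94}\right) = - \frac{136}{R} - \frac{103}{94} = - \frac{103}{94} - \frac{136}{R}$)
$U = - \frac{63}{20}$ ($U = \left(- \frac{2}{5} - - \frac{3}{4}\right) \left(-9\right) = \left(- \frac{2}{5} + \frac{3}{4}\right) \left(-9\right) = \frac{7}{20} \left(-9\right) = - \frac{63}{20} \approx -3.15$)
$U Y{\left(-240 \right)} = - \frac{63 \left(- \frac{103}{94} - \frac{136}{-240}\right)}{20} = - \frac{63 \left(- \frac{103}{94} - - \frac{17}{30}\right)}{20} = - \frac{63 \left(- \frac{103}{94} + \frac{17}{30}\right)}{20} = \left(- \frac{63}{20}\right) \left(- \frac{373}{705}\right) = \frac{7833}{4700}$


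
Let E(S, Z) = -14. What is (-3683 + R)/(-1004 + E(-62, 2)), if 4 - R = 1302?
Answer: 4981/1018 ≈ 4.8929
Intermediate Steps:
R = -1298 (R = 4 - 1*1302 = 4 - 1302 = -1298)
(-3683 + R)/(-1004 + E(-62, 2)) = (-3683 - 1298)/(-1004 - 14) = -4981/(-1018) = -4981*(-1/1018) = 4981/1018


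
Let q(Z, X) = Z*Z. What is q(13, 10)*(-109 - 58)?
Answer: -28223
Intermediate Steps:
q(Z, X) = Z**2
q(13, 10)*(-109 - 58) = 13**2*(-109 - 58) = 169*(-167) = -28223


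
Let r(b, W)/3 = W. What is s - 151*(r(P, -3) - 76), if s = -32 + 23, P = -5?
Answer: 12826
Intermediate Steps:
r(b, W) = 3*W
s = -9
s - 151*(r(P, -3) - 76) = -9 - 151*(3*(-3) - 76) = -9 - 151*(-9 - 76) = -9 - 151*(-85) = -9 + 12835 = 12826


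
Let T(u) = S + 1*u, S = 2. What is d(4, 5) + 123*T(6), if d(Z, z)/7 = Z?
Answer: 1012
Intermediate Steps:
d(Z, z) = 7*Z
T(u) = 2 + u (T(u) = 2 + 1*u = 2 + u)
d(4, 5) + 123*T(6) = 7*4 + 123*(2 + 6) = 28 + 123*8 = 28 + 984 = 1012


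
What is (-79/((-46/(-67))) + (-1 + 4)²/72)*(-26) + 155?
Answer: 289197/92 ≈ 3143.4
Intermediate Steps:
(-79/((-46/(-67))) + (-1 + 4)²/72)*(-26) + 155 = (-79/((-46*(-1/67))) + 3²*(1/72))*(-26) + 155 = (-79/46/67 + 9*(1/72))*(-26) + 155 = (-79*67/46 + ⅛)*(-26) + 155 = (-5293/46 + ⅛)*(-26) + 155 = -21149/184*(-26) + 155 = 274937/92 + 155 = 289197/92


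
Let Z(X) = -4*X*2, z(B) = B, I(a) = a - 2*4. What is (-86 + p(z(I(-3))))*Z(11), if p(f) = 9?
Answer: 6776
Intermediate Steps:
I(a) = -8 + a (I(a) = a - 8 = -8 + a)
Z(X) = -8*X
(-86 + p(z(I(-3))))*Z(11) = (-86 + 9)*(-8*11) = -77*(-88) = 6776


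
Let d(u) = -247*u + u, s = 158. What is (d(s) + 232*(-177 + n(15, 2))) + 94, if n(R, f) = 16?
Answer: -76126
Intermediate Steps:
d(u) = -246*u
(d(s) + 232*(-177 + n(15, 2))) + 94 = (-246*158 + 232*(-177 + 16)) + 94 = (-38868 + 232*(-161)) + 94 = (-38868 - 37352) + 94 = -76220 + 94 = -76126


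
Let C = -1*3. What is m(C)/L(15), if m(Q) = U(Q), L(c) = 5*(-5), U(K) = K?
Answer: 3/25 ≈ 0.12000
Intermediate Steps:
C = -3
L(c) = -25
m(Q) = Q
m(C)/L(15) = -3/(-25) = -3*(-1/25) = 3/25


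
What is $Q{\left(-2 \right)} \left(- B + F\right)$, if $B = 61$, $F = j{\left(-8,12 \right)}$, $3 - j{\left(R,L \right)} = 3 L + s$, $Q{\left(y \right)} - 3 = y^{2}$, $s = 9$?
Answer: $-721$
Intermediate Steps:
$Q{\left(y \right)} = 3 + y^{2}$
$j{\left(R,L \right)} = -6 - 3 L$ ($j{\left(R,L \right)} = 3 - \left(3 L + 9\right) = 3 - \left(9 + 3 L\right) = -6 - 3 L$)
$F = -42$ ($F = -6 - 36 = -42$)
$Q{\left(-2 \right)} \left(- B + F\right) = \left(3 + \left(-2\right)^{2}\right) \left(\left(-1\right) 61 - 42\right) = \left(3 + 4\right) \left(-61 - 42\right) = 7 \left(-103\right) = -721$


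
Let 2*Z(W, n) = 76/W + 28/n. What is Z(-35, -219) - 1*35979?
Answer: -275787847/7665 ≈ -35980.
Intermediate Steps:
Z(W, n) = 14/n + 38/W (Z(W, n) = (76/W + 28/n)/2 = (28/n + 76/W)/2 = 14/n + 38/W)
Z(-35, -219) - 1*35979 = (14/(-219) + 38/(-35)) - 1*35979 = (14*(-1/219) + 38*(-1/35)) - 35979 = (-14/219 - 38/35) - 35979 = -8812/7665 - 35979 = -275787847/7665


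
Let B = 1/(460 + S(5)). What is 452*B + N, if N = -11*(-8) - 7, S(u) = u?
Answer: 38117/465 ≈ 81.972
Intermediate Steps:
B = 1/465 (B = 1/(460 + 5) = 1/465 ≈ 0.0021505)
N = 81 (N = 88 - 7 = 81)
452*B + N = 452*(1/465) + 81 = 452/465 + 81 = 38117/465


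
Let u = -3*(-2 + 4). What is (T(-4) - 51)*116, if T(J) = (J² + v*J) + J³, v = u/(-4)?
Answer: -12180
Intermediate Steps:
u = -6 (u = -3*2 = -6)
v = 3/2 (v = -6/(-4) = -6*(-¼) = 3/2 ≈ 1.5000)
T(J) = J² + J³ + 3*J/2 (T(J) = (J² + 3*J/2) + J³ = J² + J³ + 3*J/2)
(T(-4) - 51)*116 = (-4*(3/2 - 4 + (-4)²) - 51)*116 = (-4*(3/2 - 4 + 16) - 51)*116 = (-4*27/2 - 51)*116 = (-54 - 51)*116 = -105*116 = -12180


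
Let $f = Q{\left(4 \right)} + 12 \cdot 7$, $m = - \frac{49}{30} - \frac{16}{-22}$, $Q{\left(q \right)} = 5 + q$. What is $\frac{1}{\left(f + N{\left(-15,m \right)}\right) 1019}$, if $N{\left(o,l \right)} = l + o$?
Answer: $\frac{330}{25924379} \approx 1.2729 \cdot 10^{-5}$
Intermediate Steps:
$m = - \frac{299}{330}$ ($m = \left(-49\right) \frac{1}{30} - - \frac{8}{11} = - \frac{49}{30} + \frac{8}{11} = - \frac{299}{330} \approx -0.90606$)
$f = 93$ ($f = \left(5 + 4\right) + 12 \cdot 7 = 9 + 84 = 93$)
$\frac{1}{\left(f + N{\left(-15,m \right)}\right) 1019} = \frac{1}{\left(93 - \frac{5249}{330}\right) 1019} = \frac{1}{93 - \frac{5249}{330}} \cdot \frac{1}{1019} = \frac{1}{\frac{25441}{330}} \cdot \frac{1}{1019} = \frac{330}{25441} \cdot \frac{1}{1019} = \frac{330}{25924379}$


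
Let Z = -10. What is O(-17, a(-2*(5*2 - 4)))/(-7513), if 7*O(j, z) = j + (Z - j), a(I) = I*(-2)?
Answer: 10/52591 ≈ 0.00019015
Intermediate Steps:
a(I) = -2*I
O(j, z) = -10/7 (O(j, z) = (j + (-10 - j))/7 = (⅐)*(-10) = -10/7)
O(-17, a(-2*(5*2 - 4)))/(-7513) = -10/7/(-7513) = -10/7*(-1/7513) = 10/52591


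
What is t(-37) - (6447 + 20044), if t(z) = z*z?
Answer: -25122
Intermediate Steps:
t(z) = z²
t(-37) - (6447 + 20044) = (-37)² - (6447 + 20044) = 1369 - 1*26491 = 1369 - 26491 = -25122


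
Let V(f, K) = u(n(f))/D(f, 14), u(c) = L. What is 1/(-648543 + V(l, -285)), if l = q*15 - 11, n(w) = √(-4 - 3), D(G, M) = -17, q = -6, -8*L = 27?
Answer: -136/88201821 ≈ -1.5419e-6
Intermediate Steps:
L = -27/8 (L = -⅛*27 = -27/8 ≈ -3.3750)
n(w) = I*√7 (n(w) = √(-7) = I*√7)
l = -101 (l = -6*15 - 11 = -90 - 11 = -101)
u(c) = -27/8
V(f, K) = 27/136 (V(f, K) = -27/8/(-17) = -27/8*(-1/17) = 27/136)
1/(-648543 + V(l, -285)) = 1/(-648543 + 27/136) = 1/(-88201821/136) = -136/88201821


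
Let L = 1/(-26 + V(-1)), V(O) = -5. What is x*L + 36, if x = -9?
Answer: 1125/31 ≈ 36.290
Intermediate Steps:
L = -1/31 (L = 1/(-26 - 5) = 1/(-31) = -1/31 ≈ -0.032258)
x*L + 36 = -9*(-1/31) + 36 = 9/31 + 36 = 1125/31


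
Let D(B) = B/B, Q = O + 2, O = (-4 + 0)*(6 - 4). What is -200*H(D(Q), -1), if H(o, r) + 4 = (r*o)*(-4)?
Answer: 0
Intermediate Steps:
O = -8 (O = -4*2 = -8)
Q = -6 (Q = -8 + 2 = -6)
D(B) = 1
H(o, r) = -4 - 4*o*r (H(o, r) = -4 + (r*o)*(-4) = -4 + (o*r)*(-4) = -4 - 4*o*r)
-200*H(D(Q), -1) = -200*(-4 - 4*1*(-1)) = -200*(-4 + 4) = -200*0 = 0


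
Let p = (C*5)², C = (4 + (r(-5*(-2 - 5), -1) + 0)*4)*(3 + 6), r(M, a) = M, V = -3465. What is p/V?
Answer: -933120/77 ≈ -12118.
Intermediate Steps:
C = 1296 (C = (4 + (-5*(-2 - 5) + 0)*4)*(3 + 6) = (4 + (-5*(-7) + 0)*4)*9 = (4 + (35 + 0)*4)*9 = (4 + 35*4)*9 = (4 + 140)*9 = 144*9 = 1296)
p = 41990400 (p = (1296*5)² = 6480² = 41990400)
p/V = 41990400/(-3465) = 41990400*(-1/3465) = -933120/77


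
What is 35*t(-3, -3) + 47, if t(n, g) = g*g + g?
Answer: 257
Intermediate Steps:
t(n, g) = g + g² (t(n, g) = g² + g = g + g²)
35*t(-3, -3) + 47 = 35*(-3*(1 - 3)) + 47 = 35*(-3*(-2)) + 47 = 35*6 + 47 = 210 + 47 = 257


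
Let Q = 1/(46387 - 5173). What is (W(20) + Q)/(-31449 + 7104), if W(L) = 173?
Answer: -7130023/1003354830 ≈ -0.0071062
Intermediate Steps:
Q = 1/41214 ≈ 2.4264e-5
(W(20) + Q)/(-31449 + 7104) = (173 + 1/41214)/(-31449 + 7104) = (7130023/41214)/(-24345) = (7130023/41214)*(-1/24345) = -7130023/1003354830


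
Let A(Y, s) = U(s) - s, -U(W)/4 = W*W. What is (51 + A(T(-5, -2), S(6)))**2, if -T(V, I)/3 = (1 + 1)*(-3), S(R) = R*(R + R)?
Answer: 430853049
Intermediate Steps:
U(W) = -4*W**2 (U(W) = -4*W*W = -4*W**2)
S(R) = 2*R**2 (S(R) = R*(2*R) = 2*R**2)
T(V, I) = 18 (T(V, I) = -3*(1 + 1)*(-3) = -6*(-3) = -3*(-6) = 18)
A(Y, s) = -s - 4*s**2 (A(Y, s) = -4*s**2 - s = -s - 4*s**2)
(51 + A(T(-5, -2), S(6)))**2 = (51 + (2*6**2)*(-1 - 8*6**2))**2 = (51 + (2*36)*(-1 - 8*36))**2 = (51 + 72*(-1 - 4*72))**2 = (51 + 72*(-1 - 288))**2 = (51 + 72*(-289))**2 = (51 - 20808)**2 = (-20757)**2 = 430853049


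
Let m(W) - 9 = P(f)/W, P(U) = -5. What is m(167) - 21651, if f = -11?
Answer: -3614219/167 ≈ -21642.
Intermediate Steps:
m(W) = 9 - 5/W
m(167) - 21651 = (9 - 5/167) - 21651 = 1498/167 - 21651 = -3614219/167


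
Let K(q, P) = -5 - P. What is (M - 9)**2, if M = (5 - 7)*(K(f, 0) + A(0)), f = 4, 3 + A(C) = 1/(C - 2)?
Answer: 64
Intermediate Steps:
A(C) = -3 + 1/(-2 + C) (A(C) = -3 + 1/(C - 2) = -3 + 1/(-2 + C))
M = 17 (M = (5 - 7)*((-5 - 1*0) + (7 - 3*0)/(-2 + 0)) = -2*((-5 + 0) + (7 + 0)/(-2)) = -2*(-5 - 1/2*7) = -2*(-5 - 7/2) = -2*(-17/2) = 17)
(M - 9)**2 = (17 - 9)**2 = 8**2 = 64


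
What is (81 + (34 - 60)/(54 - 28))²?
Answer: 6400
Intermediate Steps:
(81 + (34 - 60)/(54 - 28))² = (81 - 26/26)² = (81 - 26*1/26)² = (81 - 1)² = 80² = 6400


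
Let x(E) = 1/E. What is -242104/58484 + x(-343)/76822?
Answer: -1594856846217/385262560466 ≈ -4.1397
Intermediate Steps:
-242104/58484 + x(-343)/76822 = -242104/58484 + 1/(-343*76822) = -242104*1/58484 - 1/343*1/76822 = -60526/14621 - 1/26349946 = -1594856846217/385262560466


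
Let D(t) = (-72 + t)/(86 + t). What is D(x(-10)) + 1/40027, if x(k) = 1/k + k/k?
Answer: -360232/440297 ≈ -0.81816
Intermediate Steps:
x(k) = 1 + 1/k (x(k) = 1/k + 1 = 1 + 1/k)
D(t) = (-72 + t)/(86 + t)
D(x(-10)) + 1/40027 = (-72 + (1 - 10)/(-10))/(86 + (1 - 10)/(-10)) + 1/40027 = (-72 - ⅒*(-9))/(86 - ⅒*(-9)) + 1/40027 = (-72 + 9/10)/(86 + 9/10) + 1/40027 = -711/10/(869/10) + 1/40027 = (10/869)*(-711/10) + 1/40027 = -9/11 + 1/40027 = -360232/440297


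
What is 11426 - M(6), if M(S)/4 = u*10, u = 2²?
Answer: 11266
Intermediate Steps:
u = 4
M(S) = 160 (M(S) = 4*(4*10) = 4*40 = 160)
11426 - M(6) = 11426 - 1*160 = 11426 - 160 = 11266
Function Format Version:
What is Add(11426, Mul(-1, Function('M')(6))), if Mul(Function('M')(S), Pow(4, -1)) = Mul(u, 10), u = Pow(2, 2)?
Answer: 11266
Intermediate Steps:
u = 4
Function('M')(S) = 160 (Function('M')(S) = Mul(4, Mul(4, 10)) = Mul(4, 40) = 160)
Add(11426, Mul(-1, Function('M')(6))) = Add(11426, Mul(-1, 160)) = Add(11426, -160) = 11266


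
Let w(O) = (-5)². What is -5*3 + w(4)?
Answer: 10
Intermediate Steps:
w(O) = 25
-5*3 + w(4) = -5*3 + 25 = -15 + 25 = 10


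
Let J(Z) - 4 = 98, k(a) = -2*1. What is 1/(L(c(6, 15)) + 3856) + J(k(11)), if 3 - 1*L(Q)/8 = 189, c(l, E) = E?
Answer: 241537/2368 ≈ 102.00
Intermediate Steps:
k(a) = -2
L(Q) = -1488 (L(Q) = 24 - 8*189 = 24 - 1512 = -1488)
J(Z) = 102 (J(Z) = 4 + 98 = 102)
1/(L(c(6, 15)) + 3856) + J(k(11)) = 1/(-1488 + 3856) + 102 = 1/2368 + 102 = 241537/2368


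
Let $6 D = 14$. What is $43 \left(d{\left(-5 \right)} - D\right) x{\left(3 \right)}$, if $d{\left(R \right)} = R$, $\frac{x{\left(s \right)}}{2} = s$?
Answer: $-1892$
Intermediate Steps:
$D = \frac{7}{3}$ ($D = \frac{1}{6} \cdot 14 = \frac{7}{3} \approx 2.3333$)
$x{\left(s \right)} = 2 s$
$43 \left(d{\left(-5 \right)} - D\right) x{\left(3 \right)} = 43 \left(-5 - \frac{7}{3}\right) 2 \cdot 3 = 43 \left(-5 - \frac{7}{3}\right) 6 = 43 \left(- \frac{22}{3}\right) 6 = \left(- \frac{946}{3}\right) 6 = -1892$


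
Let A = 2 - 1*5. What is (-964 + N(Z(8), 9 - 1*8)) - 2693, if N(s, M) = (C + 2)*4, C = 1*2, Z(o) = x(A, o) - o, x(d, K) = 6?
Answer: -3641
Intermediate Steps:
A = -3 (A = 2 - 5 = -3)
Z(o) = 6 - o
C = 2
N(s, M) = 16 (N(s, M) = (2 + 2)*4 = 4*4 = 16)
(-964 + N(Z(8), 9 - 1*8)) - 2693 = (-964 + 16) - 2693 = -948 - 2693 = -3641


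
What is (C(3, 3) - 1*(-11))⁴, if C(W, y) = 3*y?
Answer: 160000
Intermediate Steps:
(C(3, 3) - 1*(-11))⁴ = (3*3 - 1*(-11))⁴ = (9 + 11)⁴ = 20⁴ = 160000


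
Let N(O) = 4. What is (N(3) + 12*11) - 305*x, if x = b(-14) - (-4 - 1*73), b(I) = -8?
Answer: -20909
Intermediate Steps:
x = 69 (x = -8 - (-4 - 1*73) = -8 - (-4 - 73) = -8 - 1*(-77) = -8 + 77 = 69)
(N(3) + 12*11) - 305*x = (4 + 12*11) - 305*69 = (4 + 132) - 21045 = 136 - 21045 = -20909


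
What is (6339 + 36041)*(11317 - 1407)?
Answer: 419985800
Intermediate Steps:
(6339 + 36041)*(11317 - 1407) = 42380*9910 = 419985800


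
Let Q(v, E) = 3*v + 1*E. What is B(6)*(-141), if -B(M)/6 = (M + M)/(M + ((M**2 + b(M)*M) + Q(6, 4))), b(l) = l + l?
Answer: 1269/17 ≈ 74.647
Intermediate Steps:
b(l) = 2*l
Q(v, E) = E + 3*v (Q(v, E) = 3*v + E = E + 3*v)
B(M) = -12*M/(22 + M + 3*M**2) (B(M) = -6*(M + M)/(M + ((M**2 + (2*M)*M) + (4 + 3*6))) = -6*2*M/(M + ((M**2 + 2*M**2) + (4 + 18))) = -6*2*M/(M + (3*M**2 + 22)) = -6*2*M/(M + (22 + 3*M**2)) = -6*2*M/(22 + M + 3*M**2) = -12*M/(22 + M + 3*M**2))
B(6)*(-141) = -12*6/(22 + 6 + 3*6**2)*(-141) = -12*6/(22 + 6 + 3*36)*(-141) = -12*6/(22 + 6 + 108)*(-141) = -12*6/136*(-141) = -12*6*1/136*(-141) = -9/17*(-141) = 1269/17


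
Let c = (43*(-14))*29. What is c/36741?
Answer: -17458/36741 ≈ -0.47516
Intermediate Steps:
c = -17458 (c = -602*29 = -17458)
c/36741 = -17458/36741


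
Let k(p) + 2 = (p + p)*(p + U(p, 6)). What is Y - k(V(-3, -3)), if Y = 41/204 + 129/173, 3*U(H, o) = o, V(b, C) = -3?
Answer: -107759/35292 ≈ -3.0534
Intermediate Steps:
U(H, o) = o/3
k(p) = -2 + 2*p*(2 + p) (k(p) = -2 + (p + p)*(p + (⅓)*6) = -2 + (2*p)*(p + 2) = -2 + (2*p)*(2 + p) = -2 + 2*p*(2 + p))
Y = 33409/35292 (Y = 41*(1/204) + 129*(1/173) = 41/204 + 129/173 = 33409/35292 ≈ 0.94664)
Y - k(V(-3, -3)) = 33409/35292 - (-2 + 2*(-3)² + 4*(-3)) = 33409/35292 - (-2 + 2*9 - 12) = 33409/35292 - (-2 + 18 - 12) = 33409/35292 - 1*4 = 33409/35292 - 4 = -107759/35292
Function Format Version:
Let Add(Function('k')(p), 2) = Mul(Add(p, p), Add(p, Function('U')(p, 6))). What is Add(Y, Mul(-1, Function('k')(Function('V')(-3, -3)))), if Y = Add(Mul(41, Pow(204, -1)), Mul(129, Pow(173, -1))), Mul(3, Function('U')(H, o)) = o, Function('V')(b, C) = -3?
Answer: Rational(-107759, 35292) ≈ -3.0534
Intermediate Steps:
Function('U')(H, o) = Mul(Rational(1, 3), o)
Function('k')(p) = Add(-2, Mul(2, p, Add(2, p))) (Function('k')(p) = Add(-2, Mul(Add(p, p), Add(p, Mul(Rational(1, 3), 6)))) = Add(-2, Mul(Mul(2, p), Add(p, 2))) = Add(-2, Mul(Mul(2, p), Add(2, p))) = Add(-2, Mul(2, p, Add(2, p))))
Y = Rational(33409, 35292) (Y = Add(Mul(41, Rational(1, 204)), Mul(129, Rational(1, 173))) = Add(Rational(41, 204), Rational(129, 173)) = Rational(33409, 35292) ≈ 0.94664)
Add(Y, Mul(-1, Function('k')(Function('V')(-3, -3)))) = Add(Rational(33409, 35292), Mul(-1, Add(-2, Mul(2, Pow(-3, 2)), Mul(4, -3)))) = Add(Rational(33409, 35292), Mul(-1, Add(-2, Mul(2, 9), -12))) = Add(Rational(33409, 35292), Mul(-1, Add(-2, 18, -12))) = Add(Rational(33409, 35292), Mul(-1, 4)) = Add(Rational(33409, 35292), -4) = Rational(-107759, 35292)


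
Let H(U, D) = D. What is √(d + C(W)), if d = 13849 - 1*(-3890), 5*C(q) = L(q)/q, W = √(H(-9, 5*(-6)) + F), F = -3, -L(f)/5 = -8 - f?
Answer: 2*√(4829715 - 66*I*√33)/33 ≈ 133.19 - 0.0052279*I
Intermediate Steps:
L(f) = 40 + 5*f (L(f) = -5*(-8 - f) = 40 + 5*f)
W = I*√33 (W = √(5*(-6) - 3) = √(-30 - 3) = √(-33) = I*√33 ≈ 5.7446*I)
C(q) = (40 + 5*q)/(5*q) (C(q) = ((40 + 5*q)/q)/5 = (40 + 5*q)/(5*q))
d = 17739 (d = 13849 + 3890 = 17739)
√(d + C(W)) = √(17739 + (8 + I*√33)/((I*√33))) = √(17739 + (-I*√33/33)*(8 + I*√33)) = √(17739 - I*√33*(8 + I*√33)/33)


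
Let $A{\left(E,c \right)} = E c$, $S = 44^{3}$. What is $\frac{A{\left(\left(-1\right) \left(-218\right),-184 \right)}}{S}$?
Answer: $- \frac{2507}{5324} \approx -0.47089$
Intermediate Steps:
$S = 85184$
$\frac{A{\left(\left(-1\right) \left(-218\right),-184 \right)}}{S} = \frac{\left(-1\right) \left(-218\right) \left(-184\right)}{85184} = 218 \left(-184\right) \frac{1}{85184} = \left(-40112\right) \frac{1}{85184} = - \frac{2507}{5324}$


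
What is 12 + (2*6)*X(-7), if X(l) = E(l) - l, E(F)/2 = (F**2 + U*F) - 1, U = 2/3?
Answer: 1136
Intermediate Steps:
U = 2/3 (U = 2*(1/3) = 2/3 ≈ 0.66667)
E(F) = -2 + 2*F**2 + 4*F/3 (E(F) = 2*((F**2 + 2*F/3) - 1) = 2*(-1 + F**2 + 2*F/3) = -2 + 2*F**2 + 4*F/3)
X(l) = -2 + 2*l**2 + l/3 (X(l) = (-2 + 2*l**2 + 4*l/3) - l = -2 + 2*l**2 + l/3)
12 + (2*6)*X(-7) = 12 + (2*6)*(-2 + 2*(-7)**2 + (1/3)*(-7)) = 12 + 12*(-2 + 2*49 - 7/3) = 12 + 12*(-2 + 98 - 7/3) = 12 + 12*(281/3) = 12 + 1124 = 1136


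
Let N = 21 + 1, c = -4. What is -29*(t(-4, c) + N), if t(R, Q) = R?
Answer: -522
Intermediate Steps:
N = 22
-29*(t(-4, c) + N) = -29*(-4 + 22) = -29*18 = -522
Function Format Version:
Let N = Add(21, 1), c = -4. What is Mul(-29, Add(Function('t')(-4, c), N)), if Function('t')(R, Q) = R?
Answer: -522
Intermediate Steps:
N = 22
Mul(-29, Add(Function('t')(-4, c), N)) = Mul(-29, Add(-4, 22)) = Mul(-29, 18) = -522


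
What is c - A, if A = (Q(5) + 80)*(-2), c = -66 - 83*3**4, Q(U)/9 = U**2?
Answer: -6179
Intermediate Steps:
Q(U) = 9*U**2
c = -6789 (c = -66 - 83*81 = -66 - 6723 = -6789)
A = -610 (A = (9*5**2 + 80)*(-2) = (9*25 + 80)*(-2) = (225 + 80)*(-2) = 305*(-2) = -610)
c - A = -6789 - 1*(-610) = -6789 + 610 = -6179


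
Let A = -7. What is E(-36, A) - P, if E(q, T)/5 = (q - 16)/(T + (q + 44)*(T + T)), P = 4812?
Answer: -572368/119 ≈ -4809.8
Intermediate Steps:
E(q, T) = 5*(-16 + q)/(T + 2*T*(44 + q)) (E(q, T) = 5*((q - 16)/(T + (q + 44)*(T + T))) = 5*((-16 + q)/(T + (44 + q)*(2*T))) = 5*((-16 + q)/(T + 2*T*(44 + q))) = 5*(-16 + q)/(T + 2*T*(44 + q)))
E(-36, A) - P = 5*(-16 - 36)/(-7*(89 + 2*(-36))) - 1*4812 = 5*(-1/7)*(-52)/(89 - 72) - 4812 = 5*(-1/7)*(-52)/17 - 4812 = 5*(-1/7)*(1/17)*(-52) - 4812 = 260/119 - 4812 = -572368/119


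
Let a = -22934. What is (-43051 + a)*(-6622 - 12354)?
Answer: 1252131360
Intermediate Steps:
(-43051 + a)*(-6622 - 12354) = (-43051 - 22934)*(-6622 - 12354) = -65985*(-18976) = 1252131360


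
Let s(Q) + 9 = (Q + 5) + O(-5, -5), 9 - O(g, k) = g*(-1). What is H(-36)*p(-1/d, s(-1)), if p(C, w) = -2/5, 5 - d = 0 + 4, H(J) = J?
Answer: 72/5 ≈ 14.400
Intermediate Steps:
d = 1 (d = 5 - (0 + 4) = 5 - 1*4 = 5 - 4 = 1)
O(g, k) = 9 + g (O(g, k) = 9 - g*(-1) = 9 - (-1)*g = 9 + g)
s(Q) = Q (s(Q) = -9 + ((Q + 5) + (9 - 5)) = -9 + ((5 + Q) + 4) = -9 + (9 + Q) = Q)
p(C, w) = -⅖ (p(C, w) = -2*⅕ = -⅖)
H(-36)*p(-1/d, s(-1)) = -36*(-⅖) = 72/5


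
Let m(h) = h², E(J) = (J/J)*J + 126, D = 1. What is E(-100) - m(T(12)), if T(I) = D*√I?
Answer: 14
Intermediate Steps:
T(I) = √I (T(I) = 1*√I = √I)
E(J) = 126 + J (E(J) = 1*J + 126 = J + 126 = 126 + J)
E(-100) - m(T(12)) = (126 - 100) - (√12)² = 26 - (2*√3)² = 26 - 1*12 = 26 - 12 = 14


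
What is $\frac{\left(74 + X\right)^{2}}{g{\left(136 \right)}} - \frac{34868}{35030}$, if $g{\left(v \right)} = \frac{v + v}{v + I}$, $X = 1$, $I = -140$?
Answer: $- \frac{99707387}{1191020} \approx -83.716$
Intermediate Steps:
$g{\left(v \right)} = \frac{2 v}{-140 + v}$ ($g{\left(v \right)} = \frac{v + v}{v - 140} = \frac{2 v}{-140 + v}$)
$\frac{\left(74 + X\right)^{2}}{g{\left(136 \right)}} - \frac{34868}{35030} = \frac{\left(74 + 1\right)^{2}}{2 \cdot 136 \frac{1}{-140 + 136}} - \frac{34868}{35030} = \frac{75^{2}}{2 \cdot 136 \frac{1}{-4}} - \frac{17434}{17515} = \frac{5625}{2 \cdot 136 \left(- \frac{1}{4}\right)} - \frac{17434}{17515} = \frac{5625}{-68} - \frac{17434}{17515} = 5625 \left(- \frac{1}{68}\right) - \frac{17434}{17515} = - \frac{5625}{68} - \frac{17434}{17515} = - \frac{99707387}{1191020}$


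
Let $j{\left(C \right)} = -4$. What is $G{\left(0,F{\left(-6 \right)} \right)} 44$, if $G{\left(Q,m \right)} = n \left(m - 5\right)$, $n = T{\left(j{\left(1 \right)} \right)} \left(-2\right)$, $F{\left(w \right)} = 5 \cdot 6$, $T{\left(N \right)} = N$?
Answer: $8800$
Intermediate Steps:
$F{\left(w \right)} = 30$
$n = 8$ ($n = \left(-4\right) \left(-2\right) = 8$)
$G{\left(Q,m \right)} = -40 + 8 m$ ($G{\left(Q,m \right)} = 8 \left(m - 5\right) = 8 \left(-5 + m\right) = -40 + 8 m$)
$G{\left(0,F{\left(-6 \right)} \right)} 44 = \left(-40 + 8 \cdot 30\right) 44 = \left(-40 + 240\right) 44 = 200 \cdot 44 = 8800$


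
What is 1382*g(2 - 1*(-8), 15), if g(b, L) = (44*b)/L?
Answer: 121616/3 ≈ 40539.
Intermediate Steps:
g(b, L) = 44*b/L
1382*g(2 - 1*(-8), 15) = 1382*(44*(2 - 1*(-8))/15) = 1382*(44*(2 + 8)*(1/15)) = 1382*(44*10*(1/15)) = 1382*(88/3) = 121616/3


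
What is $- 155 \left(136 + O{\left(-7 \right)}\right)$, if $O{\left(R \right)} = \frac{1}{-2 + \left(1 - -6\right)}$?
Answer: $-21111$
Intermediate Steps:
$O{\left(R \right)} = \frac{1}{5}$ ($O{\left(R \right)} = \frac{1}{-2 + \left(1 + 6\right)} = \frac{1}{-2 + 7} = \frac{1}{5}$)
$- 155 \left(136 + O{\left(-7 \right)}\right) = - 155 \left(136 + \frac{1}{5}\right) = \left(-155\right) \frac{681}{5} = -21111$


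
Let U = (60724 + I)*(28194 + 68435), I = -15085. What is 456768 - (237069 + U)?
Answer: -4409831232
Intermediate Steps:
U = 4410050931 (U = (60724 - 15085)*(28194 + 68435) = 45639*96629 = 4410050931)
456768 - (237069 + U) = 456768 - (237069 + 4410050931) = 456768 - 1*4410288000 = 456768 - 4410288000 = -4409831232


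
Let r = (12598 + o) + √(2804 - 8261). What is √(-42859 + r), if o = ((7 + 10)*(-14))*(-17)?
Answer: √(-26215 + I*√5457) ≈ 0.228 + 161.91*I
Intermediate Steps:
o = 4046 (o = (17*(-14))*(-17) = -238*(-17) = 4046)
r = 16644 + I*√5457 (r = (12598 + 4046) + √(2804 - 8261) = 16644 + √(-5457) = 16644 + I*√5457 ≈ 16644.0 + 73.871*I)
√(-42859 + r) = √(-42859 + (16644 + I*√5457)) = √(-26215 + I*√5457)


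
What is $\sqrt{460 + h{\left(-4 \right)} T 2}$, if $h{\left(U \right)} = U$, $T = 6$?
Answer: $2 \sqrt{103} \approx 20.298$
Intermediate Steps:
$\sqrt{460 + h{\left(-4 \right)} T 2} = \sqrt{460 + \left(-4\right) 6 \cdot 2} = \sqrt{460 - 48} = \sqrt{412} = 2 \sqrt{103}$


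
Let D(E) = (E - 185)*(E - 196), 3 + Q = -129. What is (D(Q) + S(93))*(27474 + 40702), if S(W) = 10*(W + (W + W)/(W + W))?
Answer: 7152753216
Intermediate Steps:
Q = -132 (Q = -3 - 129 = -132)
D(E) = (-196 + E)*(-185 + E) (D(E) = (-185 + E)*(-196 + E) = (-196 + E)*(-185 + E))
S(W) = 10 + 10*W (S(W) = 10*(W + (2*W)/((2*W))) = 10*(W + (2*W)*(1/(2*W))) = 10*(W + 1) = 10*(1 + W) = 10 + 10*W)
(D(Q) + S(93))*(27474 + 40702) = ((36260 + (-132)² - 381*(-132)) + (10 + 10*93))*(27474 + 40702) = ((36260 + 17424 + 50292) + (10 + 930))*68176 = (103976 + 940)*68176 = 104916*68176 = 7152753216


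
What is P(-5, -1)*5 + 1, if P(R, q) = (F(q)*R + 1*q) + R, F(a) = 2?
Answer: -79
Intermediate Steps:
P(R, q) = q + 3*R (P(R, q) = (2*R + 1*q) + R = (2*R + q) + R = (q + 2*R) + R = q + 3*R)
P(-5, -1)*5 + 1 = (-1 + 3*(-5))*5 + 1 = (-1 - 15)*5 + 1 = -16*5 + 1 = -80 + 1 = -79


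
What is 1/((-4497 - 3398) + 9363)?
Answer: 1/1468 ≈ 0.00068120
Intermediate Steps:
1/((-4497 - 3398) + 9363) = 1/(-7895 + 9363) = 1/1468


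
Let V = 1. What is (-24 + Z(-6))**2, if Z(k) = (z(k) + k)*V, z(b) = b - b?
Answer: 900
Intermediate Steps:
z(b) = 0
Z(k) = k (Z(k) = (0 + k)*1 = k*1 = k)
(-24 + Z(-6))**2 = (-24 - 6)**2 = (-30)**2 = 900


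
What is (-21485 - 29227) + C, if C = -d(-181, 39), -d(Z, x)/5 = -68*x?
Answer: -63972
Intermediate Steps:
d(Z, x) = 340*x (d(Z, x) = -(-340)*x = 340*x)
C = -13260 (C = -340*39 = -1*13260 = -13260)
(-21485 - 29227) + C = (-21485 - 29227) - 13260 = -50712 - 13260 = -63972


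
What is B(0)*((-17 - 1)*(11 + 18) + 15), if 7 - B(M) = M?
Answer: -3549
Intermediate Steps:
B(M) = 7 - M
B(0)*((-17 - 1)*(11 + 18) + 15) = (7 - 1*0)*((-17 - 1)*(11 + 18) + 15) = (7 + 0)*(-18*29 + 15) = 7*(-522 + 15) = 7*(-507) = -3549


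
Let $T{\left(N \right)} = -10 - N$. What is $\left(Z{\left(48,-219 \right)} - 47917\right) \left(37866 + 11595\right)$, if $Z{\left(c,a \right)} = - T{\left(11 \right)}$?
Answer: $-2368984056$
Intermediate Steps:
$Z{\left(c,a \right)} = 21$ ($Z{\left(c,a \right)} = - (-10 - 11) = \left(-1\right) \left(-21\right) = 21$)
$\left(Z{\left(48,-219 \right)} - 47917\right) \left(37866 + 11595\right) = \left(21 - 47917\right) \left(37866 + 11595\right) = \left(-47896\right) 49461 = -2368984056$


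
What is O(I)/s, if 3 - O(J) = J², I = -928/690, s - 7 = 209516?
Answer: 141779/24938475075 ≈ 5.6851e-6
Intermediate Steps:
s = 209523 (s = 7 + 209516 = 209523)
I = -464/345 (I = -928*1/690 = -464/345 ≈ -1.3449)
O(J) = 3 - J²
O(I)/s = (3 - (-464/345)²)/209523 = (3 - 1*215296/119025)*(1/209523) = (3 - 215296/119025)*(1/209523) = (141779/119025)*(1/209523) = 141779/24938475075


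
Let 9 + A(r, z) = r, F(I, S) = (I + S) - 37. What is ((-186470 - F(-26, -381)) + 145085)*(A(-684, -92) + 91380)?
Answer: -3712816467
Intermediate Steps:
F(I, S) = -37 + I + S
A(r, z) = -9 + r
((-186470 - F(-26, -381)) + 145085)*(A(-684, -92) + 91380) = ((-186470 - (-37 - 26 - 381)) + 145085)*((-9 - 684) + 91380) = ((-186470 - 1*(-444)) + 145085)*(-693 + 91380) = ((-186470 + 444) + 145085)*90687 = (-186026 + 145085)*90687 = -40941*90687 = -3712816467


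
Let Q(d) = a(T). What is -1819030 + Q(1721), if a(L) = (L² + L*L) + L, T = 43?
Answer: -1815289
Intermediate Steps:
a(L) = L + 2*L² (a(L) = (L² + L²) + L = 2*L² + L = L + 2*L²)
Q(d) = 3741 (Q(d) = 43*(1 + 2*43) = 43*(1 + 86) = 43*87 = 3741)
-1819030 + Q(1721) = -1819030 + 3741 = -1815289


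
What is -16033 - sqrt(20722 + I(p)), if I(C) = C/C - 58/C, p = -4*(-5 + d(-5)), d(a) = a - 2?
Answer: -16033 - sqrt(2983938)/12 ≈ -16177.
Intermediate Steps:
d(a) = -2 + a
p = 48 (p = -4*(-5 + (-2 - 5)) = -4*(-5 - 7) = -4*(-12) = 48)
I(C) = 1 - 58/C
-16033 - sqrt(20722 + I(p)) = -16033 - sqrt(20722 + (-58 + 48)/48) = -16033 - sqrt(20722 + (1/48)*(-10)) = -16033 - sqrt(20722 - 5/24) = -16033 - sqrt(497323/24) = -16033 - sqrt(2983938)/12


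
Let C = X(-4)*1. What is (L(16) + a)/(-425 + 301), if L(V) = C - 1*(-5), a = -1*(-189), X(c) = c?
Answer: -95/62 ≈ -1.5323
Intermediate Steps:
C = -4 (C = -4*1 = -4)
a = 189
L(V) = 1 (L(V) = -4 - 1*(-5) = -4 + 5 = 1)
(L(16) + a)/(-425 + 301) = (1 + 189)/(-425 + 301) = 190/(-124) = 190*(-1/124) = -95/62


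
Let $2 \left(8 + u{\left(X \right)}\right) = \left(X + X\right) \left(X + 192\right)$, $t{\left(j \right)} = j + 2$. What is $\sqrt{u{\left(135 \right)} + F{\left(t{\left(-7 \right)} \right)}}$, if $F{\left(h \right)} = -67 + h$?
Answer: $\sqrt{44065} \approx 209.92$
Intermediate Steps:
$t{\left(j \right)} = 2 + j$
$u{\left(X \right)} = -8 + X \left(192 + X\right)$ ($u{\left(X \right)} = -8 + \frac{\left(X + X\right) \left(X + 192\right)}{2} = -8 + \frac{2 X \left(192 + X\right)}{2} = -8 + X \left(192 + X\right)$)
$\sqrt{u{\left(135 \right)} + F{\left(t{\left(-7 \right)} \right)}} = \sqrt{\left(-8 + 135^{2} + 192 \cdot 135\right) + \left(-67 + \left(2 - 7\right)\right)} = \sqrt{\left(-8 + 18225 + 25920\right) - 72} = \sqrt{44137 - 72} = \sqrt{44065}$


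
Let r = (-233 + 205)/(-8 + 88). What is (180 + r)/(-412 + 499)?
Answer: 3593/1740 ≈ 2.0649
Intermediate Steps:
r = -7/20 (r = -28/80 = -28*1/80 = -7/20 ≈ -0.35000)
(180 + r)/(-412 + 499) = (180 - 7/20)/(-412 + 499) = (3593/20)/87 = (3593/20)*(1/87) = 3593/1740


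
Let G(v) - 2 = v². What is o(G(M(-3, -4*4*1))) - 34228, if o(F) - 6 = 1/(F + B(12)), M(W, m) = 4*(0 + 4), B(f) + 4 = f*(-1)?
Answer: -8281723/242 ≈ -34222.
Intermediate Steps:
B(f) = -4 - f (B(f) = -4 + f*(-1) = -4 - f)
M(W, m) = 16 (M(W, m) = 4*4 = 16)
G(v) = 2 + v²
o(F) = 6 + 1/(-16 + F) (o(F) = 6 + 1/(F + (-4 - 1*12)) = 6 + 1/(F + (-4 - 12)) = 6 + 1/(F - 16) = 6 + 1/(-16 + F))
o(G(M(-3, -4*4*1))) - 34228 = (-95 + 6*(2 + 16²))/(-16 + (2 + 16²)) - 34228 = (-95 + 6*(2 + 256))/(-16 + (2 + 256)) - 34228 = (-95 + 6*258)/(-16 + 258) - 34228 = (-95 + 1548)/242 - 34228 = (1/242)*1453 - 34228 = 1453/242 - 34228 = -8281723/242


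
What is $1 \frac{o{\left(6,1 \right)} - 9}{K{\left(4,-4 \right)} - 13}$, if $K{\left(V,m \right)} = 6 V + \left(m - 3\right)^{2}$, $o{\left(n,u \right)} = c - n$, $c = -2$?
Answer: $- \frac{17}{60} \approx -0.28333$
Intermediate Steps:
$o{\left(n,u \right)} = -2 - n$
$K{\left(V,m \right)} = \left(-3 + m\right)^{2} + 6 V$ ($K{\left(V,m \right)} = 6 V + \left(-3 + m\right)^{2} = \left(-3 + m\right)^{2} + 6 V$)
$1 \frac{o{\left(6,1 \right)} - 9}{K{\left(4,-4 \right)} - 13} = 1 \frac{\left(-2 - 6\right) - 9}{\left(\left(-3 - 4\right)^{2} + 6 \cdot 4\right) - 13} = 1 \frac{\left(-2 - 6\right) - 9}{\left(\left(-7\right)^{2} + 24\right) - 13} = 1 \frac{-8 - 9}{\left(49 + 24\right) - 13} = 1 \left(- \frac{17}{73 - 13}\right) = 1 \left(- \frac{17}{60}\right) = - \frac{17}{60}$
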